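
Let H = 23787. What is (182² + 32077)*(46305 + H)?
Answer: 4570068492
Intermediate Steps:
(182² + 32077)*(46305 + H) = (182² + 32077)*(46305 + 23787) = (33124 + 32077)*70092 = 65201*70092 = 4570068492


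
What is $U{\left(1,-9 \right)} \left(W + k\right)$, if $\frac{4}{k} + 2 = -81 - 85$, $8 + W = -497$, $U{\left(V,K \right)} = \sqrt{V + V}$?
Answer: $- \frac{21211 \sqrt{2}}{42} \approx -714.21$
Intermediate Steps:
$U{\left(V,K \right)} = \sqrt{2} \sqrt{V}$ ($U{\left(V,K \right)} = \sqrt{2 V} = \sqrt{2} \sqrt{V}$)
$W = -505$ ($W = -8 - 497 = -505$)
$k = - \frac{1}{42}$ ($k = \frac{4}{-2 - 166} = \frac{4}{-168} = 4 \left(- \frac{1}{168}\right) = - \frac{1}{42} \approx -0.02381$)
$U{\left(1,-9 \right)} \left(W + k\right) = \sqrt{2} \sqrt{1} \left(-505 - \frac{1}{42}\right) = \sqrt{2} \cdot 1 \left(- \frac{21211}{42}\right) = \sqrt{2} \left(- \frac{21211}{42}\right) = - \frac{21211 \sqrt{2}}{42}$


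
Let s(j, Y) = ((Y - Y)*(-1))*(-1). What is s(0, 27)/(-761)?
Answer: 0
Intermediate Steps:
s(j, Y) = 0 (s(j, Y) = (0*(-1))*(-1) = 0*(-1) = 0)
s(0, 27)/(-761) = 0/(-761) = 0*(-1/761) = 0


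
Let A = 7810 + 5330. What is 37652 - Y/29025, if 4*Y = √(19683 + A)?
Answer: 37652 - √3647/38700 ≈ 37652.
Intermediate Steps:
A = 13140
Y = 3*√3647/4 (Y = √(19683 + 13140)/4 = √32823/4 = (3*√3647)/4 = 3*√3647/4 ≈ 45.293)
37652 - Y/29025 = 37652 - 3*√3647/4/29025 = 37652 - √3647/38700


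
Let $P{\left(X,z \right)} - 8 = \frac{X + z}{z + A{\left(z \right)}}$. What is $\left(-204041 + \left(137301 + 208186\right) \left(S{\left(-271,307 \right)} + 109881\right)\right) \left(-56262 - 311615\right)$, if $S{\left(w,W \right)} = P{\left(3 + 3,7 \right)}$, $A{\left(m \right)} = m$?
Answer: $- \frac{195532043577373043}{14} \approx -1.3967 \cdot 10^{16}$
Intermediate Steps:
$P{\left(X,z \right)} = 8 + \frac{X + z}{2 z}$ ($P{\left(X,z \right)} = 8 + \frac{X + z}{z + z} = 8 + \frac{X + z}{2 z}$)
$S{\left(w,W \right)} = \frac{125}{14}$ ($S{\left(w,W \right)} = \frac{\left(3 + 3\right) + 17 \cdot 7}{2 \cdot 7} = \frac{1}{2} \cdot \frac{1}{7} \left(6 + 119\right) = \frac{1}{2} \cdot \frac{1}{7} \cdot 125 = \frac{125}{14}$)
$\left(-204041 + \left(137301 + 208186\right) \left(S{\left(-271,307 \right)} + 109881\right)\right) \left(-56262 - 311615\right) = \left(-204041 + \left(137301 + 208186\right) \left(\frac{125}{14} + 109881\right)\right) \left(-56262 - 311615\right) = \left(-204041 + 345487 \cdot \frac{1538459}{14}\right) \left(-367877\right) = \left(-204041 + \frac{531517584533}{14}\right) \left(-367877\right) = \frac{531514727959}{14} \left(-367877\right) = - \frac{195532043577373043}{14}$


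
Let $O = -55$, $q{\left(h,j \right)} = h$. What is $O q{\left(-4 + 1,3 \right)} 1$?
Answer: $165$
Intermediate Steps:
$O q{\left(-4 + 1,3 \right)} 1 = - 55 \left(-4 + 1\right) 1 = \left(-55\right) \left(-3\right) 1 = 165 \cdot 1 = 165$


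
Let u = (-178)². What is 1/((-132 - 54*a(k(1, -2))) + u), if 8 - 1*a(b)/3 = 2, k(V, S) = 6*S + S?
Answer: 1/30580 ≈ 3.2701e-5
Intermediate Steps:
k(V, S) = 7*S
a(b) = 18 (a(b) = 24 - 3*2 = 24 - 6 = 18)
u = 31684
1/((-132 - 54*a(k(1, -2))) + u) = 1/((-132 - 54*18) + 31684) = 1/((-132 - 972) + 31684) = 1/(-1104 + 31684) = 1/30580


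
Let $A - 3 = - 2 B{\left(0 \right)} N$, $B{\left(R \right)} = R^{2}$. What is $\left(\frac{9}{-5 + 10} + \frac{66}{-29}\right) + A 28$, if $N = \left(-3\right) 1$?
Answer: $\frac{12111}{145} \approx 83.524$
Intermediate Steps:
$N = -3$
$A = 3$ ($A = 3 + - 2 \cdot 0^{2} \left(-3\right) = 3 + \left(-2\right) 0 \left(-3\right) = 3 + 0 \left(-3\right) = 3 + 0 = 3$)
$\left(\frac{9}{-5 + 10} + \frac{66}{-29}\right) + A 28 = \left(\frac{9}{-5 + 10} + \frac{66}{-29}\right) + 3 \cdot 28 = \left(\frac{9}{5} + 66 \left(- \frac{1}{29}\right)\right) + 84 = \left(9 \cdot \frac{1}{5} - \frac{66}{29}\right) + 84 = \left(\frac{9}{5} - \frac{66}{29}\right) + 84 = - \frac{69}{145} + 84 = \frac{12111}{145}$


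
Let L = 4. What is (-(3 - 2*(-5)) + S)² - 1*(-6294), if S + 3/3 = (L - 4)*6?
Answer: 6490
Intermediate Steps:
S = -1 (S = -1 + (4 - 4)*6 = -1 + 0*6 = -1 + 0 = -1)
(-(3 - 2*(-5)) + S)² - 1*(-6294) = (-(3 - 2*(-5)) - 1)² - 1*(-6294) = (-(3 + 10) - 1)² + 6294 = (-1*13 - 1)² + 6294 = (-13 - 1)² + 6294 = (-14)² + 6294 = 196 + 6294 = 6490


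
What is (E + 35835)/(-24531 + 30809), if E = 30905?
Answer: 33370/3139 ≈ 10.631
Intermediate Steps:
(E + 35835)/(-24531 + 30809) = (30905 + 35835)/(-24531 + 30809) = 66740/6278 = 66740*(1/6278) = 33370/3139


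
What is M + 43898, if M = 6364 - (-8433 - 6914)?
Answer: 65609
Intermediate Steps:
M = 21711 (M = 6364 - 1*(-15347) = 6364 + 15347 = 21711)
M + 43898 = 21711 + 43898 = 65609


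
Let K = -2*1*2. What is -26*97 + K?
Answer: -2526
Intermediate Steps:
K = -4 (K = -2*2 = -4)
-26*97 + K = -26*97 - 4 = -2522 - 4 = -2526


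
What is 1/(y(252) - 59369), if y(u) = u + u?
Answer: -1/58865 ≈ -1.6988e-5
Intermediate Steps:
y(u) = 2*u
1/(y(252) - 59369) = 1/(2*252 - 59369) = 1/(504 - 59369) = 1/(-58865) = -1/58865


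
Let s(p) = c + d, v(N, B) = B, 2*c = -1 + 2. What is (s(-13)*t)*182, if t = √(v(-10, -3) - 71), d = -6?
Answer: -1001*I*√74 ≈ -8610.9*I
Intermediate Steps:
c = ½ (c = (-1 + 2)/2 = (½)*1 = ½ ≈ 0.50000)
s(p) = -11/2 (s(p) = ½ - 6 = -11/2)
t = I*√74 (t = √(-3 - 71) = √(-74) = I*√74 ≈ 8.6023*I)
(s(-13)*t)*182 = -11*I*√74/2*182 = -1001*I*√74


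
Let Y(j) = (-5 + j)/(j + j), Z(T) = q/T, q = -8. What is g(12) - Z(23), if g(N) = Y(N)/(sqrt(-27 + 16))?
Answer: 8/23 - 7*I*sqrt(11)/264 ≈ 0.34783 - 0.087941*I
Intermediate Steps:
Z(T) = -8/T
Y(j) = (-5 + j)/(2*j) (Y(j) = (-5 + j)/((2*j)) = (-5 + j)*(1/(2*j)) = (-5 + j)/(2*j))
g(N) = -I*sqrt(11)*(-5 + N)/(22*N) (g(N) = ((-5 + N)/(2*N))/(sqrt(-27 + 16)) = ((-5 + N)/(2*N))/(sqrt(-11)) = ((-5 + N)/(2*N))/((I*sqrt(11))) = ((-5 + N)/(2*N))*(-I*sqrt(11)/11) = -I*sqrt(11)*(-5 + N)/(22*N))
g(12) - Z(23) = (1/22)*I*sqrt(11)*(5 - 1*12)/12 - (-8)/23 = (1/22)*I*sqrt(11)*(1/12)*(5 - 12) - (-8)/23 = (1/22)*I*sqrt(11)*(1/12)*(-7) - 1*(-8/23) = -7*I*sqrt(11)/264 + 8/23 = 8/23 - 7*I*sqrt(11)/264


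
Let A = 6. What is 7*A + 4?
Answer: 46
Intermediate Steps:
7*A + 4 = 7*6 + 4 = 42 + 4 = 46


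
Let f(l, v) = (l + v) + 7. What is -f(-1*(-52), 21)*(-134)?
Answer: 10720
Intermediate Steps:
f(l, v) = 7 + l + v
-f(-1*(-52), 21)*(-134) = -(7 - 1*(-52) + 21)*(-134) = -(7 + 52 + 21)*(-134) = -80*(-134) = -1*(-10720) = 10720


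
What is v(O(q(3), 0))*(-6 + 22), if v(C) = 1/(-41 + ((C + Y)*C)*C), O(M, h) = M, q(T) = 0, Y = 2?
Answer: -16/41 ≈ -0.39024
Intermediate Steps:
v(C) = 1/(-41 + C**2*(2 + C)) (v(C) = 1/(-41 + ((C + 2)*C)*C) = 1/(-41 + ((2 + C)*C)*C) = 1/(-41 + (C*(2 + C))*C) = 1/(-41 + C**2*(2 + C)))
v(O(q(3), 0))*(-6 + 22) = (-6 + 22)/(-41 + 0**3 + 2*0**2) = 16/(-41 + 0 + 2*0) = 16/(-41 + 0 + 0) = 16/(-41) = -1/41*16 = -16/41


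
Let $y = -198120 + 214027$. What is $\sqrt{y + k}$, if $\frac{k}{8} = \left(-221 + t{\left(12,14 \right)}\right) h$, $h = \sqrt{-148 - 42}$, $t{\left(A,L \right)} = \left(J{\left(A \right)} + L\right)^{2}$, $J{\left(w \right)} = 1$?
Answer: $\sqrt{15907 + 32 i \sqrt{190}} \approx 126.14 + 1.748 i$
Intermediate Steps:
$y = 15907$
$t{\left(A,L \right)} = \left(1 + L\right)^{2}$
$h = i \sqrt{190}$ ($h = \sqrt{-190} = i \sqrt{190} \approx 13.784 i$)
$k = 32 i \sqrt{190}$ ($k = 8 \left(-221 + \left(1 + 14\right)^{2}\right) i \sqrt{190} = 8 \left(-221 + 15^{2}\right) i \sqrt{190} = 8 \left(-221 + 225\right) i \sqrt{190} = 8 \cdot 4 i \sqrt{190} = 32 i \sqrt{190} \approx 441.09 i$)
$\sqrt{y + k} = \sqrt{15907 + 32 i \sqrt{190}}$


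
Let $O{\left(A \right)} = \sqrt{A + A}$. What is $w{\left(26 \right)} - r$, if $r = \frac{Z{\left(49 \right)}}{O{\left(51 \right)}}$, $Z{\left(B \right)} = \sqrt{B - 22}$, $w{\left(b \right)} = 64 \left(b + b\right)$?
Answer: $3328 - \frac{3 \sqrt{34}}{34} \approx 3327.5$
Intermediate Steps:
$O{\left(A \right)} = \sqrt{2} \sqrt{A}$ ($O{\left(A \right)} = \sqrt{2 A} = \sqrt{2} \sqrt{A}$)
$w{\left(b \right)} = 128 b$ ($w{\left(b \right)} = 64 \cdot 2 b = 128 b$)
$Z{\left(B \right)} = \sqrt{-22 + B}$
$r = \frac{3 \sqrt{34}}{34}$ ($r = \frac{\sqrt{-22 + 49}}{\sqrt{2} \sqrt{51}} = \frac{\sqrt{27}}{\sqrt{102}} = 3 \sqrt{3} \frac{\sqrt{102}}{102} = \frac{3 \sqrt{34}}{34} \approx 0.5145$)
$w{\left(26 \right)} - r = 128 \cdot 26 - \frac{3 \sqrt{34}}{34} = 3328 - \frac{3 \sqrt{34}}{34}$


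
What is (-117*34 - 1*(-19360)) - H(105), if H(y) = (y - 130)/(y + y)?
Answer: 646049/42 ≈ 15382.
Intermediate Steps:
H(y) = (-130 + y)/(2*y) (H(y) = (-130 + y)/((2*y)) = (-130 + y)*(1/(2*y)) = (-130 + y)/(2*y))
(-117*34 - 1*(-19360)) - H(105) = (-117*34 - 1*(-19360)) - (-130 + 105)/(2*105) = (-3978 + 19360) - (-25)/(2*105) = 15382 - 1*(-5/42) = 15382 + 5/42 = 646049/42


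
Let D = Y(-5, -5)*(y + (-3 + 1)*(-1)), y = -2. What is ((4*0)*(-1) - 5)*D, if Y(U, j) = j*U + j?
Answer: 0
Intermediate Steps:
Y(U, j) = j + U*j (Y(U, j) = U*j + j = j + U*j)
D = 0 (D = (-5*(1 - 5))*(-2 + (-3 + 1)*(-1)) = (-5*(-4))*(-2 - 2*(-1)) = 20*(-2 + 2) = 20*0 = 0)
((4*0)*(-1) - 5)*D = ((4*0)*(-1) - 5)*0 = (0*(-1) - 5)*0 = (0 - 5)*0 = -5*0 = 0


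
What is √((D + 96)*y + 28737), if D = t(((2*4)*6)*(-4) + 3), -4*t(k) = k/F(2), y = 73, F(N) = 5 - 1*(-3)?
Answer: √2315274/8 ≈ 190.20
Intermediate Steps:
F(N) = 8 (F(N) = 5 + 3 = 8)
t(k) = -k/32 (t(k) = -k/(4*8) = -k/32)
D = 189/32 (D = -(((2*4)*6)*(-4) + 3)/32 = -((8*6)*(-4) + 3)/32 = -(48*(-4) + 3)/32 = -(-192 + 3)/32 = -1/32*(-189) = 189/32 ≈ 5.9063)
√((D + 96)*y + 28737) = √((189/32 + 96)*73 + 28737) = √((3261/32)*73 + 28737) = √(238053/32 + 28737) = √(1157637/32) = √2315274/8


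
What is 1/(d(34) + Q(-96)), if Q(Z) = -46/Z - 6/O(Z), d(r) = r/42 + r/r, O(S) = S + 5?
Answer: 4368/10285 ≈ 0.42470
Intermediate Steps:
O(S) = 5 + S
d(r) = 1 + r/42 (d(r) = r*(1/42) + 1 = r/42 + 1 = 1 + r/42)
Q(Z) = -46/Z - 6/(5 + Z)
1/(d(34) + Q(-96)) = 1/((1 + (1/42)*34) + 2*(-115 - 26*(-96))/(-96*(5 - 96))) = 1/((1 + 17/21) + 2*(-1/96)*(-115 + 2496)/(-91)) = 1/(38/21 + 2*(-1/96)*(-1/91)*2381) = 1/(38/21 + 2381/4368) = 1/(10285/4368) = 4368/10285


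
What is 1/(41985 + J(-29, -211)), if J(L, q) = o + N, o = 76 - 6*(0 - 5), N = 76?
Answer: 1/42167 ≈ 2.3715e-5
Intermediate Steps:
o = 106 (o = 76 - 6*(-5) = 76 - 1*(-30) = 76 + 30 = 106)
J(L, q) = 182 (J(L, q) = 106 + 76 = 182)
1/(41985 + J(-29, -211)) = 1/(41985 + 182) = 1/42167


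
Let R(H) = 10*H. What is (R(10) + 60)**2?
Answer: 25600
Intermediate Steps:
(R(10) + 60)**2 = (10*10 + 60)**2 = (100 + 60)**2 = 160**2 = 25600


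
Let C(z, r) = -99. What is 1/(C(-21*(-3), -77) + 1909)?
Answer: 1/1810 ≈ 0.00055249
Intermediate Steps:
1/(C(-21*(-3), -77) + 1909) = 1/(-99 + 1909) = 1/1810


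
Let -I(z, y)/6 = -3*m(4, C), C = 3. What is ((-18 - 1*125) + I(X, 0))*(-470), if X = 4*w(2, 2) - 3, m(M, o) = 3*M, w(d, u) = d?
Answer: -34310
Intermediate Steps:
X = 5 (X = 4*2 - 3 = 8 - 3 = 5)
I(z, y) = 216 (I(z, y) = -(-18)*3*4 = -(-18)*12 = -6*(-36) = 216)
((-18 - 1*125) + I(X, 0))*(-470) = ((-18 - 1*125) + 216)*(-470) = ((-18 - 125) + 216)*(-470) = (-143 + 216)*(-470) = 73*(-470) = -34310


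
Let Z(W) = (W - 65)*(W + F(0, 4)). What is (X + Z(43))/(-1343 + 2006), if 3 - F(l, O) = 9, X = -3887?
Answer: -1567/221 ≈ -7.0905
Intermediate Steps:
F(l, O) = -6 (F(l, O) = 3 - 1*9 = 3 - 9 = -6)
Z(W) = (-65 + W)*(-6 + W) (Z(W) = (W - 65)*(W - 6) = (-65 + W)*(-6 + W))
(X + Z(43))/(-1343 + 2006) = (-3887 + (390 + 43**2 - 71*43))/(-1343 + 2006) = (-3887 + (390 + 1849 - 3053))/663 = (-3887 - 814)*(1/663) = -4701*1/663 = -1567/221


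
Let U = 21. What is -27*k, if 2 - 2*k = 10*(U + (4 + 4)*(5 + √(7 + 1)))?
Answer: 8208 + 2160*√2 ≈ 11263.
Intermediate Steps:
k = -304 - 80*√2 (k = 1 - 5*(21 + (4 + 4)*(5 + √(7 + 1))) = 1 - 5*(21 + 8*(5 + √8)) = 1 - 5*(21 + 8*(5 + 2*√2)) = 1 - 5*(21 + (40 + 16*√2)) = 1 - 5*(61 + 16*√2) = 1 - (610 + 160*√2)/2 = 1 + (-305 - 80*√2) = -304 - 80*√2 ≈ -417.14)
-27*k = -27*(-304 - 80*√2) = 8208 + 2160*√2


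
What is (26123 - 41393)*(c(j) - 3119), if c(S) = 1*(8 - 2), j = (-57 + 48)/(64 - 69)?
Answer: 47535510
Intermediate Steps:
j = 9/5 (j = -9/(-5) = -9*(-⅕) = 9/5 ≈ 1.8000)
c(S) = 6 (c(S) = 1*6 = 6)
(26123 - 41393)*(c(j) - 3119) = (26123 - 41393)*(6 - 3119) = -15270*(-3113) = 47535510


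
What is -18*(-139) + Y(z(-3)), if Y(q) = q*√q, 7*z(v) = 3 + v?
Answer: 2502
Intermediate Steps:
z(v) = 3/7 + v/7 (z(v) = (3 + v)/7 = 3/7 + v/7)
Y(q) = q^(3/2)
-18*(-139) + Y(z(-3)) = -18*(-139) + (3/7 + (⅐)*(-3))^(3/2) = 2502 + (3/7 - 3/7)^(3/2) = 2502 + 0^(3/2) = 2502 + 0 = 2502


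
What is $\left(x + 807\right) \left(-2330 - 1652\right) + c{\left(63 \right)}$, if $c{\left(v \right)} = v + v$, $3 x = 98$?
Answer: $- \frac{10030280}{3} \approx -3.3434 \cdot 10^{6}$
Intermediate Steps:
$x = \frac{98}{3}$ ($x = \frac{1}{3} \cdot 98 = \frac{98}{3} \approx 32.667$)
$c{\left(v \right)} = 2 v$
$\left(x + 807\right) \left(-2330 - 1652\right) + c{\left(63 \right)} = \left(\frac{98}{3} + 807\right) \left(-2330 - 1652\right) + 2 \cdot 63 = \frac{2519}{3} \left(-3982\right) + 126 = - \frac{10030658}{3} + 126 = - \frac{10030280}{3}$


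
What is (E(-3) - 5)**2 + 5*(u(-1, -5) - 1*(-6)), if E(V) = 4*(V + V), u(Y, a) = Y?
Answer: 866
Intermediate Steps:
E(V) = 8*V (E(V) = 4*(2*V) = 8*V)
(E(-3) - 5)**2 + 5*(u(-1, -5) - 1*(-6)) = (8*(-3) - 5)**2 + 5*(-1 - 1*(-6)) = (-24 - 5)**2 + 5*(-1 + 6) = (-29)**2 + 5*5 = 841 + 25 = 866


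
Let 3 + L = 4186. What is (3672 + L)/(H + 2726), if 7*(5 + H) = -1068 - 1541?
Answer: 54985/16438 ≈ 3.3450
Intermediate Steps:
L = 4183 (L = -3 + 4186 = 4183)
H = -2644/7 (H = -5 + (-1068 - 1541)/7 = -5 + (⅐)*(-2609) = -5 - 2609/7 = -2644/7 ≈ -377.71)
(3672 + L)/(H + 2726) = (3672 + 4183)/(-2644/7 + 2726) = 7855/(16438/7) = 7855*(7/16438) = 54985/16438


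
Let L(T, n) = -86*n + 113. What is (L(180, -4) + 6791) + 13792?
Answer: 21040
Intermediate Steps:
L(T, n) = 113 - 86*n
(L(180, -4) + 6791) + 13792 = ((113 - 86*(-4)) + 6791) + 13792 = ((113 + 344) + 6791) + 13792 = (457 + 6791) + 13792 = 7248 + 13792 = 21040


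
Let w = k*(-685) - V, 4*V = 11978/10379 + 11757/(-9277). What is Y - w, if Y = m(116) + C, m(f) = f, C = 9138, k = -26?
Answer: -3295302388189/385143932 ≈ -8556.0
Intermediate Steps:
V = -10905997/385143932 (V = (11978/10379 + 11757/(-9277))/4 = (11978*(1/10379) + 11757*(-1/9277))/4 = (11978/10379 - 11757/9277)/4 = (¼)*(-10905997/96285983) = -10905997/385143932 ≈ -0.028317)
Y = 9254 (Y = 116 + 9138 = 9254)
w = 6859424334917/385143932 (w = -26*(-685) - 1*(-10905997/385143932) = 17810 + 10905997/385143932 = 6859424334917/385143932 ≈ 17810.)
Y - w = 9254 - 1*6859424334917/385143932 = 9254 - 6859424334917/385143932 = -3295302388189/385143932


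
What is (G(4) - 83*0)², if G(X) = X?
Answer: 16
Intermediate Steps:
(G(4) - 83*0)² = (4 - 83*0)² = (4 + 0)² = 4² = 16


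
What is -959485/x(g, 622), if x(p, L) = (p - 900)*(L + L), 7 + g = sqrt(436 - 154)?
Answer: 870252895/1023024548 + 959485*sqrt(282)/1023024548 ≈ 0.86642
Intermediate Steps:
g = -7 + sqrt(282) (g = -7 + sqrt(436 - 154) = -7 + sqrt(282) ≈ 9.7929)
x(p, L) = 2*L*(-900 + p) (x(p, L) = (-900 + p)*(2*L) = 2*L*(-900 + p))
-959485/x(g, 622) = -959485*1/(1244*(-900 + (-7 + sqrt(282)))) = -959485*1/(1244*(-907 + sqrt(282))) = -959485/(-1128308 + 1244*sqrt(282))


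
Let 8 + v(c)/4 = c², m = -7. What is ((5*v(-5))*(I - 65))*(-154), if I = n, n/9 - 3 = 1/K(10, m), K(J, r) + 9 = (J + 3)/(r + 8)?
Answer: 1871870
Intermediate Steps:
K(J, r) = -9 + (3 + J)/(8 + r) (K(J, r) = -9 + (J + 3)/(r + 8) = -9 + (3 + J)/(8 + r))
v(c) = -32 + 4*c²
n = 117/4 (n = 27 + 9/(((-69 + 10 - 9*(-7))/(8 - 7))) = 27 + 9/(((-69 + 10 + 63)/1)) = 27 + 9/((1*4)) = 27 + 9/4 = 117/4 ≈ 29.250)
I = 117/4 ≈ 29.250
((5*v(-5))*(I - 65))*(-154) = ((5*(-32 + 4*(-5)²))*(117/4 - 65))*(-154) = ((5*(-32 + 4*25))*(-143/4))*(-154) = ((5*(-32 + 100))*(-143/4))*(-154) = ((5*68)*(-143/4))*(-154) = (340*(-143/4))*(-154) = -12155*(-154) = 1871870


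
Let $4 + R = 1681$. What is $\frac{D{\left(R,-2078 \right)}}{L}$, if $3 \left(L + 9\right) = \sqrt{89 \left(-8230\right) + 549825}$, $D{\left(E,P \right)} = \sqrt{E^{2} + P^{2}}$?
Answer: $- \frac{81 \sqrt{7130413}}{183374} - \frac{3 i \sqrt{1302334282385}}{183374} \approx -1.1795 - 18.67 i$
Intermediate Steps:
$R = 1677$ ($R = -4 + 1681 = 1677$)
$L = -9 + \frac{i \sqrt{182645}}{3}$ ($L = -9 + \frac{\sqrt{89 \left(-8230\right) + 549825}}{3} = -9 + \frac{\sqrt{-732470 + 549825}}{3} = -9 + \frac{\sqrt{-182645}}{3} = -9 + \frac{i \sqrt{182645}}{3} \approx -9.0 + 142.46 i$)
$\frac{D{\left(R,-2078 \right)}}{L} = \frac{\sqrt{1677^{2} + \left(-2078\right)^{2}}}{-9 + \frac{i \sqrt{182645}}{3}} = \frac{\sqrt{2812329 + 4318084}}{-9 + \frac{i \sqrt{182645}}{3}} = \frac{\sqrt{7130413}}{-9 + \frac{i \sqrt{182645}}{3}}$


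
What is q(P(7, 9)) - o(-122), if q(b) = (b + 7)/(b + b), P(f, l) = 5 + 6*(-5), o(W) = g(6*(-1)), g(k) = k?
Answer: 159/25 ≈ 6.3600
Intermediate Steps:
o(W) = -6 (o(W) = 6*(-1) = -6)
P(f, l) = -25 (P(f, l) = 5 - 30 = -25)
q(b) = (7 + b)/(2*b) (q(b) = (7 + b)/((2*b)) = (7 + b)*(1/(2*b)) = (7 + b)/(2*b))
q(P(7, 9)) - o(-122) = (½)*(7 - 25)/(-25) - 1*(-6) = (½)*(-1/25)*(-18) + 6 = 9/25 + 6 = 159/25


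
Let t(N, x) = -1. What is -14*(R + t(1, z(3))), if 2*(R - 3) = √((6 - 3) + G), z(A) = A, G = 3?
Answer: -28 - 7*√6 ≈ -45.146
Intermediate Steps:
R = 3 + √6/2 (R = 3 + √((6 - 3) + 3)/2 = 3 + √(3 + 3)/2 = 3 + √6/2 ≈ 4.2247)
-14*(R + t(1, z(3))) = -14*((3 + √6/2) - 1) = -14*(2 + √6/2) = -28 - 7*√6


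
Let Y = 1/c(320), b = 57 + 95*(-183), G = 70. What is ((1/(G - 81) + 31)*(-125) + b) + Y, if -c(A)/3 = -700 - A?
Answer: -713310469/33660 ≈ -21192.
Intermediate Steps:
c(A) = 2100 + 3*A (c(A) = -3*(-700 - A) = 2100 + 3*A)
b = -17328 (b = 57 - 17385 = -17328)
Y = 1/3060 (Y = 1/(2100 + 3*320) = 1/(2100 + 960) = 1/3060 ≈ 0.00032680)
((1/(G - 81) + 31)*(-125) + b) + Y = ((1/(70 - 81) + 31)*(-125) - 17328) + 1/3060 = ((1/(-11) + 31)*(-125) - 17328) + 1/3060 = ((-1/11 + 31)*(-125) - 17328) + 1/3060 = ((340/11)*(-125) - 17328) + 1/3060 = (-42500/11 - 17328) + 1/3060 = -233108/11 + 1/3060 = -713310469/33660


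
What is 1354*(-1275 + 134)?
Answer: -1544914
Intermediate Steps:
1354*(-1275 + 134) = 1354*(-1141) = -1544914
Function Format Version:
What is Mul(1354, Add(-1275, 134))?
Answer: -1544914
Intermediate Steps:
Mul(1354, Add(-1275, 134)) = Mul(1354, -1141) = -1544914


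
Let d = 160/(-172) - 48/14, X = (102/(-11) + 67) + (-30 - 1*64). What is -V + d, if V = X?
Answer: 105667/3311 ≈ 31.914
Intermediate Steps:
X = -399/11 (X = (102*(-1/11) + 67) + (-30 - 64) = (-102/11 + 67) - 94 = 635/11 - 94 = -399/11 ≈ -36.273)
V = -399/11 ≈ -36.273
d = -1312/301 (d = 160*(-1/172) - 48*1/14 = -40/43 - 24/7 = -1312/301 ≈ -4.3588)
-V + d = -1*(-399/11) - 1312/301 = 399/11 - 1312/301 = 105667/3311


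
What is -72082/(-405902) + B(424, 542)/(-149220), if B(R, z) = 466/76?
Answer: 204318157177/1150805232360 ≈ 0.17754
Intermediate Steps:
B(R, z) = 233/38 (B(R, z) = 466*(1/76) = 233/38)
-72082/(-405902) + B(424, 542)/(-149220) = -72082/(-405902) + (233/38)/(-149220) = -72082*(-1/405902) + (233/38)*(-1/149220) = 36041/202951 - 233/5670360 = 204318157177/1150805232360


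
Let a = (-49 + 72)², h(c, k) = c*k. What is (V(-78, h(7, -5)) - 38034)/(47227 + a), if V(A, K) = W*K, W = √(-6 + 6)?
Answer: -19017/23878 ≈ -0.79642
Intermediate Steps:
W = 0 (W = √0 = 0)
V(A, K) = 0 (V(A, K) = 0*K = 0)
a = 529 (a = 23² = 529)
(V(-78, h(7, -5)) - 38034)/(47227 + a) = (0 - 38034)/(47227 + 529) = -38034/47756 = -38034*1/47756 = -19017/23878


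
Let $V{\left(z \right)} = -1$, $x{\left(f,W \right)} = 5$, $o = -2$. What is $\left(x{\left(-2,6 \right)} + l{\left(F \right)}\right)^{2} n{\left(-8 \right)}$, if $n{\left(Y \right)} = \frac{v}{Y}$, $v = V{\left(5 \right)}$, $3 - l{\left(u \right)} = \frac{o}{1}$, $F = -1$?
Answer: $\frac{25}{2} \approx 12.5$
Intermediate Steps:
$l{\left(u \right)} = 5$ ($l{\left(u \right)} = 3 - - \frac{2}{1} = 3 - \left(-2\right) 1 = 3 - -2 = 3 + 2 = 5$)
$v = -1$
$n{\left(Y \right)} = - \frac{1}{Y}$
$\left(x{\left(-2,6 \right)} + l{\left(F \right)}\right)^{2} n{\left(-8 \right)} = \left(5 + 5\right)^{2} \left(- \frac{1}{-8}\right) = 10^{2} \left(\left(-1\right) \left(- \frac{1}{8}\right)\right) = 100 \cdot \frac{1}{8} = \frac{25}{2}$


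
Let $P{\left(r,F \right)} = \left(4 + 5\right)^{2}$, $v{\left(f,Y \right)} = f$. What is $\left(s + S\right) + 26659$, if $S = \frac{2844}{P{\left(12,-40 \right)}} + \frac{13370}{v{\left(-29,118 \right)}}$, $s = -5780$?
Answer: $\frac{5338253}{261} \approx 20453.0$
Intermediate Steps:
$P{\left(r,F \right)} = 81$ ($P{\left(r,F \right)} = 9^{2} = 81$)
$S = - \frac{111166}{261}$ ($S = \frac{2844}{81} + \frac{13370}{-29} = 2844 \cdot \frac{1}{81} + 13370 \left(- \frac{1}{29}\right) = \frac{316}{9} - \frac{13370}{29} = - \frac{111166}{261} \approx -425.92$)
$\left(s + S\right) + 26659 = \left(-5780 - \frac{111166}{261}\right) + 26659 = - \frac{1619746}{261} + 26659 = \frac{5338253}{261}$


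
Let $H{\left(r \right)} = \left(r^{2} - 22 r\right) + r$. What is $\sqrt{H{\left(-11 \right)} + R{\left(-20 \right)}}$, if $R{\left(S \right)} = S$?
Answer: $2 \sqrt{83} \approx 18.221$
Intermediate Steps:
$H{\left(r \right)} = r^{2} - 21 r$
$\sqrt{H{\left(-11 \right)} + R{\left(-20 \right)}} = \sqrt{- 11 \left(-21 - 11\right) - 20} = \sqrt{\left(-11\right) \left(-32\right) - 20} = \sqrt{352 - 20} = \sqrt{332} = 2 \sqrt{83}$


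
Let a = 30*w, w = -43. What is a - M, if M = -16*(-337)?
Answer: -6682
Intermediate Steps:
a = -1290 (a = 30*(-43) = -1290)
M = 5392
a - M = -1290 - 1*5392 = -1290 - 5392 = -6682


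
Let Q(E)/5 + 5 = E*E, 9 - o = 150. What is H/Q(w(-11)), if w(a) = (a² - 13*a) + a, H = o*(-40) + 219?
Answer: 5859/320020 ≈ 0.018308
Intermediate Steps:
o = -141 (o = 9 - 1*150 = 9 - 150 = -141)
H = 5859 (H = -141*(-40) + 219 = 5640 + 219 = 5859)
w(a) = a² - 12*a
Q(E) = -25 + 5*E² (Q(E) = -25 + 5*(E*E) = -25 + 5*E²)
H/Q(w(-11)) = 5859/(-25 + 5*(-11*(-12 - 11))²) = 5859/(-25 + 5*(-11*(-23))²) = 5859/(-25 + 5*253²) = 5859/(-25 + 5*64009) = 5859/(-25 + 320045) = 5859/320020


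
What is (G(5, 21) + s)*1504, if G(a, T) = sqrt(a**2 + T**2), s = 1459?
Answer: 2194336 + 1504*sqrt(466) ≈ 2.2268e+6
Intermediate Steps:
G(a, T) = sqrt(T**2 + a**2)
(G(5, 21) + s)*1504 = (sqrt(21**2 + 5**2) + 1459)*1504 = (sqrt(441 + 25) + 1459)*1504 = (sqrt(466) + 1459)*1504 = (1459 + sqrt(466))*1504 = 2194336 + 1504*sqrt(466)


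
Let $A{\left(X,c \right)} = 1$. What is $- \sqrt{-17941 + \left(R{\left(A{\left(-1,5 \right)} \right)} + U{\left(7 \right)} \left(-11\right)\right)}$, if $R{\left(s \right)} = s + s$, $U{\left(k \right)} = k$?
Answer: $- 4 i \sqrt{1126} \approx - 134.22 i$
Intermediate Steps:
$R{\left(s \right)} = 2 s$
$- \sqrt{-17941 + \left(R{\left(A{\left(-1,5 \right)} \right)} + U{\left(7 \right)} \left(-11\right)\right)} = - \sqrt{-17941 + \left(2 \cdot 1 + 7 \left(-11\right)\right)} = - \sqrt{-17941 + \left(2 - 77\right)} = - \sqrt{-17941 - 75} = - \sqrt{-18016} = - 4 i \sqrt{1126}$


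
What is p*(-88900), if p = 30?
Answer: -2667000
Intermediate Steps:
p*(-88900) = 30*(-88900) = -2667000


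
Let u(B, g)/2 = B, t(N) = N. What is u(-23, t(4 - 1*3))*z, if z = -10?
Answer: 460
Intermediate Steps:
u(B, g) = 2*B
u(-23, t(4 - 1*3))*z = (2*(-23))*(-10) = -46*(-10) = 460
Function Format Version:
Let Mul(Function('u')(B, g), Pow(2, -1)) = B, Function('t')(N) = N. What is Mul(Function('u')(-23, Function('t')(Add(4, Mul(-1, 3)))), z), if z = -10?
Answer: 460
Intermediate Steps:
Function('u')(B, g) = Mul(2, B)
Mul(Function('u')(-23, Function('t')(Add(4, Mul(-1, 3)))), z) = Mul(Mul(2, -23), -10) = Mul(-46, -10) = 460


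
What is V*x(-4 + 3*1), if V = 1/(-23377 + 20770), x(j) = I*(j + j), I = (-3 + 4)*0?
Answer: 0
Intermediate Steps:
I = 0 (I = 1*0 = 0)
x(j) = 0 (x(j) = 0*(j + j) = 0*(2*j) = 0)
V = -1/2607 (V = 1/(-2607) = -1/2607 ≈ -0.00038358)
V*x(-4 + 3*1) = -1/2607*0 = 0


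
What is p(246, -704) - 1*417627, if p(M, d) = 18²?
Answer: -417303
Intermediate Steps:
p(M, d) = 324
p(246, -704) - 1*417627 = 324 - 1*417627 = 324 - 417627 = -417303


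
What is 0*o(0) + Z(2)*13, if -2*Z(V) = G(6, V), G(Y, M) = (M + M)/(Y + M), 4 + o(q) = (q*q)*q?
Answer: -13/4 ≈ -3.2500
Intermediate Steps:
o(q) = -4 + q**3 (o(q) = -4 + (q*q)*q = -4 + q**2*q = -4 + q**3)
G(Y, M) = 2*M/(M + Y) (G(Y, M) = (2*M)/(M + Y) = 2*M/(M + Y))
Z(V) = -V/(6 + V) (Z(V) = -V/(V + 6) = -V/(6 + V))
0*o(0) + Z(2)*13 = 0*(-4 + 0**3) - 1*2/(6 + 2)*13 = 0*(-4 + 0) - 1*2/8*13 = 0*(-4) - 1*2*1/8*13 = 0 - 1/4*13 = 0 - 13/4 = -13/4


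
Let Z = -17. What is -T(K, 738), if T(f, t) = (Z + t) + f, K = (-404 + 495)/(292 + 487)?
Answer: -561750/779 ≈ -721.12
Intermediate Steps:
K = 91/779 ≈ 0.11682
T(f, t) = -17 + f + t (T(f, t) = (-17 + t) + f = -17 + f + t)
-T(K, 738) = -(-17 + 91/779 + 738) = -1*561750/779 = -561750/779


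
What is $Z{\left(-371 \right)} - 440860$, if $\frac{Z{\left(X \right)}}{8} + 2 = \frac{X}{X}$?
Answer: $-440868$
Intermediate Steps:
$Z{\left(X \right)} = -8$ ($Z{\left(X \right)} = -16 + 8 \frac{X}{X} = -16 + 8 \cdot 1 = -16 + 8 = -8$)
$Z{\left(-371 \right)} - 440860 = -8 - 440860 = -440868$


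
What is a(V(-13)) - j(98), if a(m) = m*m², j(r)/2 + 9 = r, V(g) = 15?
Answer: 3197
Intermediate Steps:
j(r) = -18 + 2*r
a(m) = m³
a(V(-13)) - j(98) = 15³ - (-18 + 2*98) = 3375 - (-18 + 196) = 3375 - 1*178 = 3375 - 178 = 3197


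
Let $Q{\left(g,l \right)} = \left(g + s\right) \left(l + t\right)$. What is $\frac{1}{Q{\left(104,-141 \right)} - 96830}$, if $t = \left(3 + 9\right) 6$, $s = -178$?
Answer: $- \frac{1}{91724} \approx -1.0902 \cdot 10^{-5}$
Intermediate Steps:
$t = 72$ ($t = 12 \cdot 6 = 72$)
$Q{\left(g,l \right)} = \left(-178 + g\right) \left(72 + l\right)$ ($Q{\left(g,l \right)} = \left(g - 178\right) \left(l + 72\right) = \left(-178 + g\right) \left(72 + l\right)$)
$\frac{1}{Q{\left(104,-141 \right)} - 96830} = \frac{1}{\left(-12816 - -25098 + 72 \cdot 104 + 104 \left(-141\right)\right) - 96830} = \frac{1}{\left(-12816 + 25098 + 7488 - 14664\right) - 96830} = \frac{1}{5106 - 96830} = \frac{1}{-91724} = - \frac{1}{91724}$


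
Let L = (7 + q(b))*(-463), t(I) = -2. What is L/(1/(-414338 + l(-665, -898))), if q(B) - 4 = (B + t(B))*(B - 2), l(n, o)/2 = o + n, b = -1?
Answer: 3865716640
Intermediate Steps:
l(n, o) = 2*n + 2*o (l(n, o) = 2*(o + n) = 2*(n + o) = 2*n + 2*o)
q(B) = 4 + (-2 + B)**2 (q(B) = 4 + (B - 2)*(B - 2) = 4 + (-2 + B)*(-2 + B) = 4 + (-2 + B)**2)
L = -9260 (L = (7 + (8 + (-1)**2 - 4*(-1)))*(-463) = (7 + (8 + 1 + 4))*(-463) = (7 + 13)*(-463) = 20*(-463) = -9260)
L/(1/(-414338 + l(-665, -898))) = -9260/(1/(-414338 + (2*(-665) + 2*(-898)))) = -9260/(1/(-414338 + (-1330 - 1796))) = -9260/(1/(-414338 - 3126)) = -9260/(1/(-417464)) = -9260/(-1/417464) = -9260*(-417464) = 3865716640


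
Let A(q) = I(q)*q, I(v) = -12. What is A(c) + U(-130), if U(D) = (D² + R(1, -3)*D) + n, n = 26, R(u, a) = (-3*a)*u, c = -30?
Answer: 16116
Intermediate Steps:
R(u, a) = -3*a*u
A(q) = -12*q
U(D) = 26 + D² + 9*D (U(D) = (D² + (-3*(-3)*1)*D) + 26 = (D² + 9*D) + 26 = 26 + D² + 9*D)
A(c) + U(-130) = -12*(-30) + (26 + (-130)² + 9*(-130)) = 360 + (26 + 16900 - 1170) = 360 + 15756 = 16116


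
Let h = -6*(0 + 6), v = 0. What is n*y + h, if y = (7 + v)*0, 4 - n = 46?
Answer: -36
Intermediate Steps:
n = -42 (n = 4 - 1*46 = 4 - 46 = -42)
h = -36 (h = -6*6 = -36)
y = 0 (y = (7 + 0)*0 = 7*0 = 0)
n*y + h = -42*0 - 36 = 0 - 36 = -36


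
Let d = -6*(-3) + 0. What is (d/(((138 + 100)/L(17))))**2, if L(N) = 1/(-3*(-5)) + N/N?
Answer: 2304/354025 ≈ 0.0065080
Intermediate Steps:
L(N) = 16/15 (L(N) = -1/3*(-1/5) + 1 = 1/15 + 1 = 16/15)
d = 18 (d = 18 + 0 = 18)
(d/(((138 + 100)/L(17))))**2 = (18/(((138 + 100)/(16/15))))**2 = (18/((238*(15/16))))**2 = (18/(1785/8))**2 = (18*(8/1785))**2 = (48/595)**2 = 2304/354025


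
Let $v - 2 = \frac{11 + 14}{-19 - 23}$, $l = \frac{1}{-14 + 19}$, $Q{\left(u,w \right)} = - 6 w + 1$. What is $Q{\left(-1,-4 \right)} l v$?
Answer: $\frac{295}{42} \approx 7.0238$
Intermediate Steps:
$Q{\left(u,w \right)} = 1 - 6 w$
$l = \frac{1}{5} \approx 0.2$
$v = \frac{59}{42}$ ($v = 2 + \frac{11 + 14}{-19 - 23} = 2 + \frac{25}{-42} = 2 + 25 \left(- \frac{1}{42}\right) = 2 - \frac{25}{42} = \frac{59}{42} \approx 1.4048$)
$Q{\left(-1,-4 \right)} l v = \left(1 - -24\right) \frac{1}{5} \cdot \frac{59}{42} = \left(1 + 24\right) \frac{1}{5} \cdot \frac{59}{42} = 25 \cdot \frac{1}{5} \cdot \frac{59}{42} = 5 \cdot \frac{59}{42} = \frac{295}{42}$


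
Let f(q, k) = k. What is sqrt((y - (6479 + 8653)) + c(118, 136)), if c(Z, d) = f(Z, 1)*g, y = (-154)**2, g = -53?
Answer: sqrt(8531) ≈ 92.363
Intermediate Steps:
y = 23716
c(Z, d) = -53 (c(Z, d) = 1*(-53) = -53)
sqrt((y - (6479 + 8653)) + c(118, 136)) = sqrt((23716 - (6479 + 8653)) - 53) = sqrt((23716 - 1*15132) - 53) = sqrt((23716 - 15132) - 53) = sqrt(8584 - 53) = sqrt(8531)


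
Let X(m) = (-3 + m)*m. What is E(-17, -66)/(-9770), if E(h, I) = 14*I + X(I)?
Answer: -363/977 ≈ -0.37155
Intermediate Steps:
X(m) = m*(-3 + m)
E(h, I) = 14*I + I*(-3 + I)
E(-17, -66)/(-9770) = -66*(11 - 66)/(-9770) = -66*(-55)*(-1/9770) = 3630*(-1/9770) = -363/977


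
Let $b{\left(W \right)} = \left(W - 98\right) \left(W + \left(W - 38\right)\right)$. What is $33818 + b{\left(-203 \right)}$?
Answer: $167462$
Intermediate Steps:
$b{\left(W \right)} = \left(-98 + W\right) \left(-38 + 2 W\right)$ ($b{\left(W \right)} = \left(-98 + W\right) \left(W + \left(W - 38\right)\right) = \left(-98 + W\right) \left(W + \left(-38 + W\right)\right) = \left(-98 + W\right) \left(-38 + 2 W\right)$)
$33818 + b{\left(-203 \right)} = 33818 + \left(3724 - -47502 + 2 \left(-203\right)^{2}\right) = 33818 + \left(3724 + 47502 + 2 \cdot 41209\right) = 33818 + \left(3724 + 47502 + 82418\right) = 33818 + 133644 = 167462$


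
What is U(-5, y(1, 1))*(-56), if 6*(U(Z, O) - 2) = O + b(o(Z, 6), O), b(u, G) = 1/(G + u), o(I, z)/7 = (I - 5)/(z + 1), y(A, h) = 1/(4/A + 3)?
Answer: -23264/207 ≈ -112.39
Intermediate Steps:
y(A, h) = 1/(3 + 4/A)
o(I, z) = 7*(-5 + I)/(1 + z) (o(I, z) = 7*((I - 5)/(z + 1)) = 7*((-5 + I)/(1 + z)) = 7*(-5 + I)/(1 + z))
U(Z, O) = 2 + O/6 + 1/(6*(-5 + O + Z)) (U(Z, O) = 2 + (O + 1/(O + 7*(-5 + Z)/(1 + 6)))/6 = 2 + (O + 1/(O + 7*(-5 + Z)/7))/6 = 2 + (O + 1/(O + 7*(⅐)*(-5 + Z)))/6 = 2 + (O + 1/(O + (-5 + Z)))/6 = 2 + (O + 1/(-5 + O + Z))/6 = 2 + (O/6 + 1/(6*(-5 + O + Z))) = 2 + O/6 + 1/(6*(-5 + O + Z)))
U(-5, y(1, 1))*(-56) = ((1 + (12 + 1/(4 + 3*1))*(-5 + 1/(4 + 3*1) - 5))/(6*(-5 + 1/(4 + 3*1) - 5)))*(-56) = ((1 + (12 + 1/(4 + 3))*(-5 + 1/(4 + 3) - 5))/(6*(-5 + 1/(4 + 3) - 5)))*(-56) = ((1 + (12 + 1/7)*(-5 + 1/7 - 5))/(6*(-5 + 1/7 - 5)))*(-56) = ((1 + (12 + 1*(⅐))*(-5 + 1*(⅐) - 5))/(6*(-5 + 1*(⅐) - 5)))*(-56) = ((1 + (12 + ⅐)*(-5 + ⅐ - 5))/(6*(-5 + ⅐ - 5)))*(-56) = ((1 + (85/7)*(-69/7))/(6*(-69/7)))*(-56) = ((⅙)*(-7/69)*(1 - 5865/49))*(-56) = ((⅙)*(-7/69)*(-5816/49))*(-56) = (2908/1449)*(-56) = -23264/207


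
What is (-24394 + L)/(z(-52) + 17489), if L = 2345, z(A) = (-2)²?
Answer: -1297/1029 ≈ -1.2604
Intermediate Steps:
z(A) = 4
(-24394 + L)/(z(-52) + 17489) = (-24394 + 2345)/(4 + 17489) = -22049/17493 = -22049*1/17493 = -1297/1029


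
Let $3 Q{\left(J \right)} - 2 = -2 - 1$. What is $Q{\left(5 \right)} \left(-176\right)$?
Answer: $\frac{176}{3} \approx 58.667$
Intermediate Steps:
$Q{\left(J \right)} = - \frac{1}{3}$ ($Q{\left(J \right)} = \frac{2}{3} + \frac{-2 - 1}{3} = \frac{2}{3} + \frac{1}{3} \left(-3\right) = \frac{2}{3} - 1 = - \frac{1}{3}$)
$Q{\left(5 \right)} \left(-176\right) = \left(- \frac{1}{3}\right) \left(-176\right) = \frac{176}{3}$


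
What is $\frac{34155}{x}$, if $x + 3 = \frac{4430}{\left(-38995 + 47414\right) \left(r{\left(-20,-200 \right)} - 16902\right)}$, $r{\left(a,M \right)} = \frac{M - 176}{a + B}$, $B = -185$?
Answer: $- \frac{498115012842315}{43752321694} \approx -11385.0$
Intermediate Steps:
$r{\left(a,M \right)} = \frac{-176 + M}{-185 + a}$ ($r{\left(a,M \right)} = \frac{M - 176}{a - 185} = \frac{-176 + M}{-185 + a}$)
$x = - \frac{43752321694}{14583955873}$ ($x = -3 + \frac{4430}{\left(-38995 + 47414\right) \left(\frac{-176 - 200}{-185 - 20} - 16902\right)} = -3 + \frac{4430}{8419 \left(\frac{1}{-205} \left(-376\right) - 16902\right)} = -3 + \frac{4430}{8419 \left(\left(- \frac{1}{205}\right) \left(-376\right) - 16902\right)} = -3 + \frac{4430}{8419 \left(\frac{376}{205} - 16902\right)} = -3 + \frac{4430}{8419 \left(- \frac{3464534}{205}\right)} = -3 + \frac{4430}{- \frac{29167911746}{205}} = -3 + 4430 \left(- \frac{205}{29167911746}\right) = -3 - \frac{454075}{14583955873} = - \frac{43752321694}{14583955873} \approx -3.0$)
$\frac{34155}{x} = \frac{34155}{- \frac{43752321694}{14583955873}} = 34155 \left(- \frac{14583955873}{43752321694}\right) = - \frac{498115012842315}{43752321694}$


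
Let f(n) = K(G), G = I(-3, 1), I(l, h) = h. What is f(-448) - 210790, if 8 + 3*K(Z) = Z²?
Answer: -632377/3 ≈ -2.1079e+5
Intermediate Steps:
G = 1
K(Z) = -8/3 + Z²/3
f(n) = -7/3 (f(n) = -8/3 + (⅓)*1² = -8/3 + (⅓)*1 = -8/3 + ⅓ = -7/3)
f(-448) - 210790 = -7/3 - 210790 = -632377/3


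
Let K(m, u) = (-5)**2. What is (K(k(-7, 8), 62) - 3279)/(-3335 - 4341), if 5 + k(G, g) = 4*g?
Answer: 1627/3838 ≈ 0.42392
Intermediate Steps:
k(G, g) = -5 + 4*g
K(m, u) = 25
(K(k(-7, 8), 62) - 3279)/(-3335 - 4341) = (25 - 3279)/(-3335 - 4341) = -3254/(-7676) = -3254*(-1/7676) = 1627/3838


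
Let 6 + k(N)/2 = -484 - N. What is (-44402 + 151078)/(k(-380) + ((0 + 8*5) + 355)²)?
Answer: 106676/155805 ≈ 0.68468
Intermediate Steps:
k(N) = -980 - 2*N (k(N) = -12 + 2*(-484 - N) = -12 + (-968 - 2*N) = -980 - 2*N)
(-44402 + 151078)/(k(-380) + ((0 + 8*5) + 355)²) = (-44402 + 151078)/((-980 - 2*(-380)) + ((0 + 8*5) + 355)²) = 106676/((-980 + 760) + ((0 + 40) + 355)²) = 106676/(-220 + (40 + 355)²) = 106676/(-220 + 395²) = 106676/(-220 + 156025) = 106676/155805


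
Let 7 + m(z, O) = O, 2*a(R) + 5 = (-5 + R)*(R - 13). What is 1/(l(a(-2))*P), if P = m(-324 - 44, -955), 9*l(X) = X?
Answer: -9/48100 ≈ -0.00018711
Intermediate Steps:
a(R) = -5/2 + (-13 + R)*(-5 + R)/2 (a(R) = -5/2 + ((-5 + R)*(R - 13))/2 = -5/2 + ((-5 + R)*(-13 + R))/2 = -5/2 + ((-13 + R)*(-5 + R))/2 = -5/2 + (-13 + R)*(-5 + R)/2)
l(X) = X/9
m(z, O) = -7 + O
P = -962 (P = -7 - 955 = -962)
1/(l(a(-2))*P) = 1/(((30 + (½)*(-2)² - 9*(-2))/9)*(-962)) = -1/962/((30 + (½)*4 + 18)/9) = -1/962/((30 + 2 + 18)/9) = -1/962/((⅑)*50) = -1/962/(50/9) = (9/50)*(-1/962) = -9/48100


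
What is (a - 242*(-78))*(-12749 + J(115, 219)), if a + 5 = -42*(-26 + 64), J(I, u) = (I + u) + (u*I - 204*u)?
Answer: -551176150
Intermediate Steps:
J(I, u) = I - 203*u + I*u (J(I, u) = (I + u) + (I*u - 204*u) = (I + u) + (-204*u + I*u) = I - 203*u + I*u)
a = -1601 (a = -5 - 42*(-26 + 64) = -5 - 42*38 = -5 - 1596 = -1601)
(a - 242*(-78))*(-12749 + J(115, 219)) = (-1601 - 242*(-78))*(-12749 + (115 - 203*219 + 115*219)) = (-1601 + 18876)*(-12749 + (115 - 44457 + 25185)) = 17275*(-12749 - 19157) = 17275*(-31906) = -551176150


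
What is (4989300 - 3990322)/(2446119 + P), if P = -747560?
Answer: 998978/1698559 ≈ 0.58813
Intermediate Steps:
(4989300 - 3990322)/(2446119 + P) = (4989300 - 3990322)/(2446119 - 747560) = 998978/1698559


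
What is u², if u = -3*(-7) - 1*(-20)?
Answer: 1681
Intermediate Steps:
u = 41 (u = 21 + 20 = 41)
u² = 41² = 1681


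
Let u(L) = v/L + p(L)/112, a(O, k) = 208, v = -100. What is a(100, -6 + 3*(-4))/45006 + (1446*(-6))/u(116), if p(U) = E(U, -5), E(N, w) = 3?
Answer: 48778992392/4696203 ≈ 10387.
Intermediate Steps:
p(U) = 3
u(L) = 3/112 - 100/L (u(L) = -100/L + 3/112 = 3/112 - 100/L)
a(100, -6 + 3*(-4))/45006 + (1446*(-6))/u(116) = 208/45006 + (1446*(-6))/(3/112 - 100/116) = 208*(1/45006) - 8676/(3/112 - 100*1/116) = 8/1731 - 8676/(3/112 - 25/29) = 8/1731 - 8676/(-2713/3248) = 8/1731 - 8676*(-3248/2713) = 8/1731 + 28179648/2713 = 48778992392/4696203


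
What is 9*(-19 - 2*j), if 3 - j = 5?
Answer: -135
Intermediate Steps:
j = -2 (j = 3 - 1*5 = 3 - 5 = -2)
9*(-19 - 2*j) = 9*(-19 - 2*(-2)) = 9*(-19 + 4) = 9*(-15) = -135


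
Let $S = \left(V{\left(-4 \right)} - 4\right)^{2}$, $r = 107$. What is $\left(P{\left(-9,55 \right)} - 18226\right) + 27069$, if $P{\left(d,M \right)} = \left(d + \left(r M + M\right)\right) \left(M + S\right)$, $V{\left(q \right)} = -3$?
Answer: $625667$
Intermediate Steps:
$S = 49$ ($S = \left(-3 - 4\right)^{2} = \left(-7\right)^{2} = 49$)
$P{\left(d,M \right)} = \left(49 + M\right) \left(d + 108 M\right)$ ($P{\left(d,M \right)} = \left(d + \left(107 M + M\right)\right) \left(M + 49\right) = \left(d + 108 M\right) \left(49 + M\right) = \left(49 + M\right) \left(d + 108 M\right)$)
$\left(P{\left(-9,55 \right)} - 18226\right) + 27069 = \left(\left(49 \left(-9\right) + 108 \cdot 55^{2} + 5292 \cdot 55 + 55 \left(-9\right)\right) - 18226\right) + 27069 = \left(\left(-441 + 108 \cdot 3025 + 291060 - 495\right) - 18226\right) + 27069 = \left(\left(-441 + 326700 + 291060 - 495\right) - 18226\right) + 27069 = \left(616824 - 18226\right) + 27069 = 598598 + 27069 = 625667$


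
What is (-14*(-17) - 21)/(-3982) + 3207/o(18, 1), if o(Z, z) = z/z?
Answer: 12770057/3982 ≈ 3206.9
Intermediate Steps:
o(Z, z) = 1
(-14*(-17) - 21)/(-3982) + 3207/o(18, 1) = (-14*(-17) - 21)/(-3982) + 3207/1 = (238 - 21)*(-1/3982) + 3207*1 = 217*(-1/3982) + 3207 = -217/3982 + 3207 = 12770057/3982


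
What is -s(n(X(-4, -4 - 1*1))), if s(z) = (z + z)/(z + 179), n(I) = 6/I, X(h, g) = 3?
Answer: -4/181 ≈ -0.022099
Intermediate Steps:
s(z) = 2*z/(179 + z) (s(z) = (2*z)/(179 + z) = 2*z/(179 + z))
-s(n(X(-4, -4 - 1*1))) = -2*6/3/(179 + 6/3) = -2*6*(⅓)/(179 + 6*(⅓)) = -2*2/(179 + 2) = -2*2/181 = -1*4/181 = -4/181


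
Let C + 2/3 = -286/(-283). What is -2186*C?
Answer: -638312/849 ≈ -751.84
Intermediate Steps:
C = 292/849 (C = -⅔ - 286/(-283) = -⅔ - 286*(-1/283) = -⅔ + 286/283 = 292/849 ≈ 0.34393)
-2186*C = -2186*292/849 = -638312/849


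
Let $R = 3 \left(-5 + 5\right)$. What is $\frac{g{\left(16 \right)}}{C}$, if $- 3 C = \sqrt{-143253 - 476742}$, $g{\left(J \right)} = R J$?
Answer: $0$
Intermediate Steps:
$R = 0$ ($R = 3 \cdot 0 = 0$)
$g{\left(J \right)} = 0$ ($g{\left(J \right)} = 0 J = 0$)
$C = - \frac{i \sqrt{619995}}{3}$ ($C = - \frac{\sqrt{-143253 - 476742}}{3} = - \frac{\sqrt{-619995}}{3} = - \frac{i \sqrt{619995}}{3} \approx - 262.47 i$)
$\frac{g{\left(16 \right)}}{C} = \frac{0}{\left(- \frac{1}{3}\right) i \sqrt{619995}} = 0 \frac{i \sqrt{619995}}{206665} = 0$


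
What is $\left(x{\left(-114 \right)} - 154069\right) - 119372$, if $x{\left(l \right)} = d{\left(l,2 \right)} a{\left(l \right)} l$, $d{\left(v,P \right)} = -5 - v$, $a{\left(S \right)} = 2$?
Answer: $-298293$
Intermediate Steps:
$x{\left(l \right)} = l \left(-10 - 2 l\right)$ ($x{\left(l \right)} = \left(-5 - l\right) 2 l = \left(-10 - 2 l\right) l = l \left(-10 - 2 l\right)$)
$\left(x{\left(-114 \right)} - 154069\right) - 119372 = \left(\left(-2\right) \left(-114\right) \left(5 - 114\right) - 154069\right) - 119372 = \left(\left(-2\right) \left(-114\right) \left(-109\right) - 154069\right) - 119372 = \left(-24852 - 154069\right) - 119372 = -178921 - 119372 = -298293$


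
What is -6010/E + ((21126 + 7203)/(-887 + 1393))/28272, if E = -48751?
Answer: 1532595007/12235330976 ≈ 0.12526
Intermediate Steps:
-6010/E + ((21126 + 7203)/(-887 + 1393))/28272 = -6010/(-48751) + ((21126 + 7203)/(-887 + 1393))/28272 = -6010*(-1/48751) + (28329/506)*(1/28272) = 6010/48751 + (28329*(1/506))*(1/28272) = 6010/48751 + (28329/506)*(1/28272) = 6010/48751 + 497/250976 = 1532595007/12235330976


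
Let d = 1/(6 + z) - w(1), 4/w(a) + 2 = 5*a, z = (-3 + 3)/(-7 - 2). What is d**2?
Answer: 49/36 ≈ 1.3611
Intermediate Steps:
z = 0 (z = 0/(-9) = 0*(-1/9) = 0)
w(a) = 4/(-2 + 5*a)
d = -7/6 (d = 1/(6 + 0) - 4/(-2 + 5*1) = 1/6 - 4/(-2 + 5) = 1/6 - 4/3 = -7/6 ≈ -1.1667)
d**2 = (-7/6)**2 = 49/36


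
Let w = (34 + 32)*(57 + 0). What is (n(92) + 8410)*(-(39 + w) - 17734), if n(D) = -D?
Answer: -179128130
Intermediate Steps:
w = 3762 (w = 66*57 = 3762)
(n(92) + 8410)*(-(39 + w) - 17734) = (-1*92 + 8410)*(-(39 + 3762) - 17734) = (-92 + 8410)*(-1*3801 - 17734) = 8318*(-3801 - 17734) = 8318*(-21535) = -179128130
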